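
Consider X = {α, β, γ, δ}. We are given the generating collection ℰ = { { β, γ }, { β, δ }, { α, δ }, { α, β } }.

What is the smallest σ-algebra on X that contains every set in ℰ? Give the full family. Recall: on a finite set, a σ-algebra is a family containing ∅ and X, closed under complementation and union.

|σ(ℰ)| = 16.  σ(ℰ) = { {  }, { α }, { β }, { γ }, { δ }, { α, β }, { α, γ }, { α, δ }, { β, γ }, { β, δ }, { γ, δ }, { α, β, γ }, { α, β, δ }, { α, γ, δ }, { β, γ, δ }, X }

Trace:
Initial family (6 sets): { {  }, { α, β }, { α, δ }, { β, γ }, { β, δ }, X }.
Step 1 (5 new):
  { α, γ }  = { β, δ }ᶜ
  { γ, δ }  = { α, β }ᶜ
  { α, β, γ }  = { β, γ } ∪ { α, β }
  { α, β, δ }  = { α, δ } ∪ { α, β }
  { β, γ, δ }  = { β, γ } ∪ { β, δ }
Step 2 (4 new):
  { α }  = { β, γ, δ }ᶜ
  { γ }  = { α, β, δ }ᶜ
  { δ }  = { α, β, γ }ᶜ
  { α, γ, δ }  = { γ, δ } ∪ { α, δ }
Step 3: +1 →
  { β }  = { α, γ, δ }ᶜ
After Step 4 the family is unchanged; done.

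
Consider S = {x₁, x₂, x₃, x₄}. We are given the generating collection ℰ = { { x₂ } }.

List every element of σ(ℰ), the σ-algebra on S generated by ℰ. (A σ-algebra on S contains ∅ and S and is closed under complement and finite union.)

Start: ℰ ∪ {∅, S} = { {}, { x₂ }, S }.
Iteration 1. New:
  { x₁, x₃, x₄ }  = S∖{ x₂ }
  (now 4)
Iteration 2: stable.

Hence σ(ℰ) has 4 members: { {}, { x₂ }, { x₁, x₃, x₄ }, S }.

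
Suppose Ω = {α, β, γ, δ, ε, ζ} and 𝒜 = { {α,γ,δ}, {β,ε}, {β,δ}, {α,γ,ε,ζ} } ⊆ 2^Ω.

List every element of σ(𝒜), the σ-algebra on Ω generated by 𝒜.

Seed the family with 𝒜 together with ∅ and Ω: { ∅, {β,δ}, {β,ε}, {α,γ,δ}, {α,γ,ε,ζ}, Ω }.
Round 1: 7 new —
  {β,δ,ε}  = {β,ε} ∪ {β,δ}
  {β,ε,ζ}  = ᶜ of {α,γ,δ}
  {α,β,γ,δ}  = {α,γ,δ} ∪ {β,δ}
  {α,γ,δ,ζ}  = ᶜ of {β,ε}
  {α,β,γ,δ,ε}  = {β,ε} ∪ {α,γ,δ}
  {α,β,γ,ε,ζ}  = {α,γ,ε,ζ} ∪ {β,ε}
  {α,γ,δ,ε,ζ}  = {α,γ,ε,ζ} ∪ {α,γ,δ}
  [13 total]
Round 2 adds 7:
  {β}  = ᶜ of {α,γ,δ,ε,ζ}
  {δ}  = ᶜ of {α,β,γ,ε,ζ}
  {ζ}  = ᶜ of {α,β,γ,δ,ε}
  {ε,ζ}  = ᶜ of {α,β,γ,δ}
  {α,γ,ζ}  = ᶜ of {β,δ,ε}
  {β,δ,ε,ζ}  = {β,ε,ζ} ∪ {β,δ}
  {α,β,γ,δ,ζ}  = {α,γ,δ,ζ} ∪ {α,β,γ,δ}
  [20 total]
Round 3 (7 new):
  {ε}  = ᶜ of {α,β,γ,δ,ζ}
  {α,γ}  = ᶜ of {β,δ,ε,ζ}
  {β,ζ}  = {β} ∪ {ζ}
  {δ,ζ}  = {ζ} ∪ {δ}
  {β,δ,ζ}  = {β,δ} ∪ {ζ}
  {δ,ε,ζ}  = {ε,ζ} ∪ {δ}
  {α,β,γ,ζ}  = {α,γ,ζ} ∪ {β}
  [27 total]
Round 4 adds 5:
  {δ,ε}  = ᶜ of {α,β,γ,ζ}
  {α,β,γ}  = ᶜ of {δ,ε,ζ}
  {α,γ,ε}  = ᶜ of {β,δ,ζ}
  {α,β,γ,ε}  = ᶜ of {δ,ζ}
  {α,γ,δ,ε}  = ᶜ of {β,ζ}
  [32 total]
Round 5 adds nothing — fixpoint reached.

Therefore σ(𝒜) = { ∅, {β}, {δ}, {ε}, {ζ}, {α,γ}, {β,δ}, {β,ε}, {β,ζ}, {δ,ε}, {δ,ζ}, {ε,ζ}, {α,β,γ}, {α,γ,δ}, {α,γ,ε}, {α,γ,ζ}, {β,δ,ε}, {β,δ,ζ}, {β,ε,ζ}, {δ,ε,ζ}, {α,β,γ,δ}, {α,β,γ,ε}, {α,β,γ,ζ}, {α,γ,δ,ε}, {α,γ,δ,ζ}, {α,γ,ε,ζ}, {β,δ,ε,ζ}, {α,β,γ,δ,ε}, {α,β,γ,δ,ζ}, {α,β,γ,ε,ζ}, {α,γ,δ,ε,ζ}, Ω } (|σ(𝒜)| = 32).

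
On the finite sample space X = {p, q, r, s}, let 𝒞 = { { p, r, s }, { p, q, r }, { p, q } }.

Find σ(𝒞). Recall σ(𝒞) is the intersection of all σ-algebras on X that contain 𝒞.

Start: 𝒞 ∪ {∅, X} = { {}, { p, q }, { p, q, r }, { p, r, s }, X }.
Round 1 (3 new):
  { q }  = ᶜ of { p, r, s }
  { s }  = ᶜ of { p, q, r }
  { r, s }  = ᶜ of { p, q }
Round 2 (3 new):
  { q, s }  = { s } ∪ { q }
  { p, q, s }  = { s } ∪ { p, q }
  { q, r, s }  = { q } ∪ { r, s }
Round 3: +3 →
  { p }  = ᶜ of { q, r, s }
  { r }  = ᶜ of { p, q, s }
  { p, r }  = ᶜ of { q, s }
Round 4. New:
  { p, s }  = { s } ∪ { p }
  { q, r }  = { r } ∪ { q }
Round 5: already closed under ᶜ and ∪.

Therefore σ(𝒞) = { {}, { p }, { q }, { r }, { s }, { p, q }, { p, r }, { p, s }, { q, r }, { q, s }, { r, s }, { p, q, r }, { p, q, s }, { p, r, s }, { q, r, s }, X } (|σ(𝒞)| = 16).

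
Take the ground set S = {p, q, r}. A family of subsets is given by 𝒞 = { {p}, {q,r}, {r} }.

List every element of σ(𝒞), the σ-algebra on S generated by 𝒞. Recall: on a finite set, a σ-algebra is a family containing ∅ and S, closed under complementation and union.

σ(𝒞) (8 sets): { ∅, {p}, {q}, {r}, {p,q}, {p,r}, {q,r}, S }

Trace:
Take S₀ = 𝒞 ∪ {∅, S} = { ∅, {p}, {r}, {q,r}, S }.
Step 1 (2 new):
  {p,q}  = {r}ᶜ
  {p,r}  = {r} ∪ {p}
  [7 total]
Step 2. New:
  {q}  = {p,r}ᶜ
  [8 total]
Step 3: stable.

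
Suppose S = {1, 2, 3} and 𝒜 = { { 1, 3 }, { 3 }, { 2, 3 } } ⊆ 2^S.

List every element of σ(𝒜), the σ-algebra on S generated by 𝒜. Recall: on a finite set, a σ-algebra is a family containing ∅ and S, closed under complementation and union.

σ(𝒜) (8 sets): { {  }, { 1 }, { 2 }, { 3 }, { 1, 2 }, { 1, 3 }, { 2, 3 }, S }

Trace:
Seed the family with 𝒜 together with ∅ and S: { {  }, { 3 }, { 1, 3 }, { 2, 3 }, S }.
Pass 1: +3 →
  { 1 }  = complement { 2, 3 }
  { 2 }  = complement { 1, 3 }
  { 1, 2 }  = complement { 3 }
  (now 8)
Pass 2: closed — nothing new.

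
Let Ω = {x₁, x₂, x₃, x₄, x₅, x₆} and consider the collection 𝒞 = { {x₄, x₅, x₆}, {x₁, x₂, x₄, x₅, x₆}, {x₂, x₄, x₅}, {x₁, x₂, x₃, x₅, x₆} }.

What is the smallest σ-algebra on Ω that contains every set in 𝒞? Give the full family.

Begin from { {}, {x₂, x₄, x₅}, {x₄, x₅, x₆}, {x₁, x₂, x₃, x₅, x₆}, {x₁, x₂, x₄, x₅, x₆}, Ω } (that is, 𝒞 plus ∅ and Ω).
Iteration 1 (5 new):
  {x₃}  = Ω∖{x₁, x₂, x₄, x₅, x₆}
  {x₄}  = Ω∖{x₁, x₂, x₃, x₅, x₆}
  {x₁, x₂, x₃}  = Ω∖{x₄, x₅, x₆}
  {x₁, x₃, x₆}  = Ω∖{x₂, x₄, x₅}
  {x₂, x₄, x₅, x₆}  = {x₄, x₅, x₆} ∪ {x₂, x₄, x₅}
  — 11 sets.
Iteration 2. New:
  {x₁, x₃}  = Ω∖{x₂, x₄, x₅, x₆}
  {x₃, x₄}  = {x₃} ∪ {x₄}
  {x₁, x₂, x₃, x₄}  = {x₁, x₂, x₃} ∪ {x₄}
  {x₁, x₂, x₃, x₆}  = {x₁, x₂, x₃} ∪ {x₁, x₃, x₆}
  {x₁, x₃, x₄, x₆}  = {x₁, x₃, x₆} ∪ {x₄}
  {x₂, x₃, x₄, x₅}  = {x₃} ∪ {x₂, x₄, x₅}
  {x₃, x₄, x₅, x₆}  = {x₃} ∪ {x₄, x₅, x₆}
  {x₁, x₂, x₃, x₄, x₅}  = {x₁, x₂, x₃} ∪ {x₂, x₄, x₅}
  {x₁, x₃, x₄, x₅, x₆}  = {x₁, x₃, x₆} ∪ {x₄, x₅, x₆}
  {x₂, x₃, x₄, x₅, x₆}  = {x₃} ∪ {x₂, x₄, x₅, x₆}
  — 21 sets.
Iteration 3: +11 →
  {x₁}  = Ω∖{x₂, x₃, x₄, x₅, x₆}
  {x₂}  = Ω∖{x₁, x₃, x₄, x₅, x₆}
  {x₆}  = Ω∖{x₁, x₂, x₃, x₄, x₅}
  {x₁, x₂}  = Ω∖{x₃, x₄, x₅, x₆}
  {x₁, x₆}  = Ω∖{x₂, x₃, x₄, x₅}
  {x₂, x₅}  = Ω∖{x₁, x₃, x₄, x₆}
  {x₄, x₅}  = Ω∖{x₁, x₂, x₃, x₆}
  {x₅, x₆}  = Ω∖{x₁, x₂, x₃, x₄}
  {x₁, x₃, x₄}  = {x₃, x₄} ∪ {x₁, x₃}
  {x₁, x₂, x₅, x₆}  = Ω∖{x₃, x₄}
  {x₁, x₂, x₃, x₄, x₆}  = {x₃, x₄} ∪ {x₁, x₂, x₃, x₆}
  — 32 sets.
Iteration 4 adds 24:
  {x₅}  = Ω∖{x₁, x₂, x₃, x₄, x₆}
  {x₁, x₄}  = {x₁} ∪ {x₄}
  {x₂, x₃}  = {x₂} ∪ {x₃}
  {x₂, x₄}  = {x₂} ∪ {x₄}
  {x₂, x₆}  = {x₂} ∪ {x₆}
  {x₃, x₆}  = {x₆} ∪ {x₃}
  {x₄, x₆}  = {x₆} ∪ {x₄}
  {x₁, x₂, x₄}  = {x₁, x₂} ∪ {x₄}
  {x₁, x₂, x₅}  = {x₂, x₅} ∪ {x₁, x₂}
  {x₁, x₂, x₆}  = {x₁, x₂} ∪ {x₁, x₆}
  {x₁, x₄, x₅}  = {x₁} ∪ {x₄, x₅}
  {x₁, x₄, x₆}  = {x₁, x₆} ∪ {x₄}
  {x₁, x₅, x₆}  = {x₅, x₆} ∪ {x₁}
  {x₂, x₃, x₄}  = {x₃, x₄} ∪ {x₂}
  {x₂, x₃, x₅}  = {x₂, x₅} ∪ {x₃}
  {x₂, x₅, x₆}  = Ω∖{x₁, x₃, x₄}
  {x₃, x₄, x₅}  = {x₃, x₄} ∪ {x₄, x₅}
  {x₃, x₄, x₆}  = {x₃, x₄} ∪ {x₆}
  {x₃, x₅, x₆}  = {x₅, x₆} ∪ {x₃}
  {x₁, x₂, x₃, x₅}  = {x₂, x₅} ∪ {x₁, x₂, x₃}
  {x₁, x₂, x₄, x₅}  = {x₁, x₂} ∪ {x₄, x₅}
  {x₁, x₃, x₄, x₅}  = {x₄, x₅} ∪ {x₁, x₃, x₄}
  {x₁, x₃, x₅, x₆}  = {x₅, x₆} ∪ {x₁, x₃, x₆}
  {x₁, x₄, x₅, x₆}  = {x₁} ∪ {x₄, x₅, x₆}
  — 56 sets.
Iteration 5 adds 8:
  {x₁, x₅}  = {x₅} ∪ {x₁}
  {x₃, x₅}  = {x₅} ∪ {x₃}
  {x₁, x₃, x₅}  = {x₁, x₃} ∪ {x₅}
  {x₂, x₃, x₆}  = Ω∖{x₁, x₄, x₅}
  {x₂, x₄, x₆}  = {x₂} ∪ {x₄, x₆}
  {x₁, x₂, x₄, x₆}  = {x₁, x₆} ∪ {x₂, x₄}
  {x₂, x₃, x₄, x₆}  = {x₃, x₄} ∪ {x₂, x₆}
  {x₂, x₃, x₅, x₆}  = Ω∖{x₁, x₄}
  — 64 sets.
Iteration 6: no new sets; the family is a σ-algebra.

Therefore σ(𝒞) = { {}, {x₁}, {x₂}, {x₃}, {x₄}, {x₅}, {x₆}, {x₁, x₂}, {x₁, x₃}, {x₁, x₄}, {x₁, x₅}, {x₁, x₆}, {x₂, x₃}, {x₂, x₄}, {x₂, x₅}, {x₂, x₆}, {x₃, x₄}, {x₃, x₅}, {x₃, x₆}, {x₄, x₅}, {x₄, x₆}, {x₅, x₆}, {x₁, x₂, x₃}, {x₁, x₂, x₄}, {x₁, x₂, x₅}, {x₁, x₂, x₆}, {x₁, x₃, x₄}, {x₁, x₃, x₅}, {x₁, x₃, x₆}, {x₁, x₄, x₅}, {x₁, x₄, x₆}, {x₁, x₅, x₆}, {x₂, x₃, x₄}, {x₂, x₃, x₅}, {x₂, x₃, x₆}, {x₂, x₄, x₅}, {x₂, x₄, x₆}, {x₂, x₅, x₆}, {x₃, x₄, x₅}, {x₃, x₄, x₆}, {x₃, x₅, x₆}, {x₄, x₅, x₆}, {x₁, x₂, x₃, x₄}, {x₁, x₂, x₃, x₅}, {x₁, x₂, x₃, x₆}, {x₁, x₂, x₄, x₅}, {x₁, x₂, x₄, x₆}, {x₁, x₂, x₅, x₆}, {x₁, x₃, x₄, x₅}, {x₁, x₃, x₄, x₆}, {x₁, x₃, x₅, x₆}, {x₁, x₄, x₅, x₆}, {x₂, x₃, x₄, x₅}, {x₂, x₃, x₄, x₆}, {x₂, x₃, x₅, x₆}, {x₂, x₄, x₅, x₆}, {x₃, x₄, x₅, x₆}, {x₁, x₂, x₃, x₄, x₅}, {x₁, x₂, x₃, x₄, x₆}, {x₁, x₂, x₃, x₅, x₆}, {x₁, x₂, x₄, x₅, x₆}, {x₁, x₃, x₄, x₅, x₆}, {x₂, x₃, x₄, x₅, x₆}, Ω } (|σ(𝒞)| = 64).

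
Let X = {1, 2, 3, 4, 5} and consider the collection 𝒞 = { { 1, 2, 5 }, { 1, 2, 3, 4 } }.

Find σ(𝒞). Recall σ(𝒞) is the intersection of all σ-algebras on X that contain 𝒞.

Seed the family with 𝒞 together with ∅ and X: { {  }, { 1, 2, 5 }, { 1, 2, 3, 4 }, X }.
Iteration 1: +2 →
  { 5 }  = X∖{ 1, 2, 3, 4 }
  { 3, 4 }  = X∖{ 1, 2, 5 }
Iteration 2 adds 1:
  { 3, 4, 5 }  = { 3, 4 } ∪ { 5 }
Iteration 3: +1 →
  { 1, 2 }  = X∖{ 3, 4, 5 }
Iteration 4: stable.

Hence σ(𝒞) has 8 members: { {  }, { 5 }, { 1, 2 }, { 3, 4 }, { 1, 2, 5 }, { 3, 4, 5 }, { 1, 2, 3, 4 }, X }.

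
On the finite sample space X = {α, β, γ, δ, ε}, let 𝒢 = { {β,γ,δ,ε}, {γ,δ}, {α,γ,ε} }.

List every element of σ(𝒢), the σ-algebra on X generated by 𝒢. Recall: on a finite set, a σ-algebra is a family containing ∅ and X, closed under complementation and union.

Seed the family with 𝒢 together with ∅ and X: { {}, {γ,δ}, {α,γ,ε}, {β,γ,δ,ε}, X }.
Pass 1. New:
  {α}  = ᶜ of {β,γ,δ,ε}
  {β,δ}  = ᶜ of {α,γ,ε}
  {α,β,ε}  = ᶜ of {γ,δ}
  {α,γ,δ,ε}  = {γ,δ} ∪ {α,γ,ε}
Pass 2: +6 →
  {β}  = ᶜ of {α,γ,δ,ε}
  {α,β,δ}  = {β,δ} ∪ {α}
  {α,γ,δ}  = {γ,δ} ∪ {α}
  {β,γ,δ}  = {γ,δ} ∪ {β,δ}
  {α,β,γ,ε}  = {α,γ,ε} ∪ {α,β,ε}
  {α,β,δ,ε}  = {α,β,ε} ∪ {β,δ}
Pass 3 (7 new):
  {γ}  = ᶜ of {α,β,δ,ε}
  {δ}  = ᶜ of {α,β,γ,ε}
  {α,β}  = {β} ∪ {α}
  {α,ε}  = ᶜ of {β,γ,δ}
  {β,ε}  = ᶜ of {α,γ,δ}
  {γ,ε}  = ᶜ of {α,β,δ}
  {α,β,γ,δ}  = {α,β,δ} ∪ {γ,δ}
Pass 4: +9 →
  {ε}  = ᶜ of {α,β,γ,δ}
  {α,γ}  = {γ} ∪ {α}
  {α,δ}  = {δ} ∪ {α}
  {β,γ}  = {β} ∪ {γ}
  {α,β,γ}  = {α,β} ∪ {γ}
  {α,δ,ε}  = {α,ε} ∪ {δ}
  {β,γ,ε}  = {β,ε} ∪ {γ,ε}
  {β,δ,ε}  = {β,ε} ∪ {β,δ}
  {γ,δ,ε}  = ᶜ of {α,β}
Pass 5. New:
  {δ,ε}  = ᶜ of {α,β,γ}
Pass 6: stable.

Therefore σ(𝒢) = { {}, {α}, {β}, {γ}, {δ}, {ε}, {α,β}, {α,γ}, {α,δ}, {α,ε}, {β,γ}, {β,δ}, {β,ε}, {γ,δ}, {γ,ε}, {δ,ε}, {α,β,γ}, {α,β,δ}, {α,β,ε}, {α,γ,δ}, {α,γ,ε}, {α,δ,ε}, {β,γ,δ}, {β,γ,ε}, {β,δ,ε}, {γ,δ,ε}, {α,β,γ,δ}, {α,β,γ,ε}, {α,β,δ,ε}, {α,γ,δ,ε}, {β,γ,δ,ε}, X } (|σ(𝒢)| = 32).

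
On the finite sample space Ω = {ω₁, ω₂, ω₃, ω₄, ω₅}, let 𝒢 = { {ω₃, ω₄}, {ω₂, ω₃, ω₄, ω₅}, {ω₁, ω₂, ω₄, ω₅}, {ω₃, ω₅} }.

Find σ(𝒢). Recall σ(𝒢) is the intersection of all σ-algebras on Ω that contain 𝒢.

|σ(𝒢)| = 32.  σ(𝒢) = { {}, {ω₁}, {ω₂}, {ω₃}, {ω₄}, {ω₅}, {ω₁, ω₂}, {ω₁, ω₃}, {ω₁, ω₄}, {ω₁, ω₅}, {ω₂, ω₃}, {ω₂, ω₄}, {ω₂, ω₅}, {ω₃, ω₄}, {ω₃, ω₅}, {ω₄, ω₅}, {ω₁, ω₂, ω₃}, {ω₁, ω₂, ω₄}, {ω₁, ω₂, ω₅}, {ω₁, ω₃, ω₄}, {ω₁, ω₃, ω₅}, {ω₁, ω₄, ω₅}, {ω₂, ω₃, ω₄}, {ω₂, ω₃, ω₅}, {ω₂, ω₄, ω₅}, {ω₃, ω₄, ω₅}, {ω₁, ω₂, ω₃, ω₄}, {ω₁, ω₂, ω₃, ω₅}, {ω₁, ω₂, ω₄, ω₅}, {ω₁, ω₃, ω₄, ω₅}, {ω₂, ω₃, ω₄, ω₅}, Ω }

Check:
Initial family (6 sets): { {}, {ω₃, ω₄}, {ω₃, ω₅}, {ω₁, ω₂, ω₄, ω₅}, {ω₂, ω₃, ω₄, ω₅}, Ω }.
Iteration 1 adds 5:
  {ω₁}  = complement {ω₂, ω₃, ω₄, ω₅}
  {ω₃}  = complement {ω₁, ω₂, ω₄, ω₅}
  {ω₁, ω₂, ω₄}  = complement {ω₃, ω₅}
  {ω₁, ω₂, ω₅}  = complement {ω₃, ω₄}
  {ω₃, ω₄, ω₅}  = {ω₃, ω₄} ∪ {ω₃, ω₅}
  — 11 sets.
Iteration 2 (7 new):
  {ω₁, ω₂}  = complement {ω₃, ω₄, ω₅}
  {ω₁, ω₃}  = {ω₃} ∪ {ω₁}
  {ω₁, ω₃, ω₄}  = {ω₃, ω₄} ∪ {ω₁}
  {ω₁, ω₃, ω₅}  = {ω₃, ω₅} ∪ {ω₁}
  {ω₁, ω₂, ω₃, ω₄}  = {ω₃, ω₄} ∪ {ω₁, ω₂, ω₄}
  {ω₁, ω₂, ω₃, ω₅}  = {ω₃} ∪ {ω₁, ω₂, ω₅}
  {ω₁, ω₃, ω₄, ω₅}  = {ω₃, ω₄, ω₅} ∪ {ω₁}
  — 18 sets.
Iteration 3 adds 7:
  {ω₂}  = complement {ω₁, ω₃, ω₄, ω₅}
  {ω₄}  = complement {ω₁, ω₂, ω₃, ω₅}
  {ω₅}  = complement {ω₁, ω₂, ω₃, ω₄}
  {ω₂, ω₄}  = complement {ω₁, ω₃, ω₅}
  {ω₂, ω₅}  = complement {ω₁, ω₃, ω₄}
  {ω₁, ω₂, ω₃}  = {ω₃} ∪ {ω₁, ω₂}
  {ω₂, ω₄, ω₅}  = complement {ω₁, ω₃}
  — 25 sets.
Iteration 4: 6 new —
  {ω₁, ω₄}  = {ω₄} ∪ {ω₁}
  {ω₁, ω₅}  = {ω₅} ∪ {ω₁}
  {ω₂, ω₃}  = {ω₂} ∪ {ω₃}
  {ω₄, ω₅}  = complement {ω₁, ω₂, ω₃}
  {ω₂, ω₃, ω₄}  = {ω₃, ω₄} ∪ {ω₂}
  {ω₂, ω₃, ω₅}  = {ω₂, ω₅} ∪ {ω₃}
  — 31 sets.
Iteration 5 adds 1:
  {ω₁, ω₄, ω₅}  = complement {ω₂, ω₃}
  — 32 sets.
Iteration 6: no new sets; the family is a σ-algebra.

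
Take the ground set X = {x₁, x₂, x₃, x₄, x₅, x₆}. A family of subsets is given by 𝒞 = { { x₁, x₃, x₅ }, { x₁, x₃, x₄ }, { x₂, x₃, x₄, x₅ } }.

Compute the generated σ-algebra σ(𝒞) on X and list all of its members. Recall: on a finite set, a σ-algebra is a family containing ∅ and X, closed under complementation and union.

Start: 𝒞 ∪ {∅, X} = { ∅, { x₁, x₃, x₄ }, { x₁, x₃, x₅ }, { x₂, x₃, x₄, x₅ }, X }.
Round 1: 5 new —
  { x₁, x₆ }  = X∖{ x₂, x₃, x₄, x₅ }
  { x₂, x₄, x₆ }  = X∖{ x₁, x₃, x₅ }
  { x₂, x₅, x₆ }  = X∖{ x₁, x₃, x₄ }
  { x₁, x₃, x₄, x₅ }  = { x₁, x₃, x₄ } ∪ { x₁, x₃, x₅ }
  { x₁, x₂, x₃, x₄, x₅ }  = { x₁, x₃, x₄ } ∪ { x₂, x₃, x₄, x₅ }
  |family| = 10
Round 2: 11 new —
  { x₆ }  = X∖{ x₁, x₂, x₃, x₄, x₅ }
  { x₂, x₆ }  = X∖{ x₁, x₃, x₄, x₅ }
  { x₁, x₂, x₄, x₆ }  = { x₂, x₄, x₆ } ∪ { x₁, x₆ }
  { x₁, x₂, x₅, x₆ }  = { x₁, x₆ } ∪ { x₂, x₅, x₆ }
  { x₁, x₃, x₄, x₆ }  = { x₁, x₆ } ∪ { x₁, x₃, x₄ }
  { x₁, x₃, x₅, x₆ }  = { x₁, x₆ } ∪ { x₁, x₃, x₅ }
  { x₂, x₄, x₅, x₆ }  = { x₂, x₄, x₆ } ∪ { x₂, x₅, x₆ }
  { x₁, x₂, x₃, x₄, x₆ }  = { x₂, x₄, x₆ } ∪ { x₁, x₃, x₄ }
  { x₁, x₂, x₃, x₅, x₆ }  = { x₁, x₃, x₅ } ∪ { x₂, x₅, x₆ }
  { x₁, x₃, x₄, x₅, x₆ }  = { x₁, x₆ } ∪ { x₁, x₃, x₄, x₅ }
  { x₂, x₃, x₄, x₅, x₆ }  = { x₂, x₄, x₆ } ∪ { x₂, x₃, x₄, x₅ }
  |family| = 21
Round 3: +11 →
  { x₁ }  = X∖{ x₂, x₃, x₄, x₅, x₆ }
  { x₂ }  = X∖{ x₁, x₃, x₄, x₅, x₆ }
  { x₄ }  = X∖{ x₁, x₂, x₃, x₅, x₆ }
  { x₅ }  = X∖{ x₁, x₂, x₃, x₄, x₆ }
  { x₁, x₃ }  = X∖{ x₂, x₄, x₅, x₆ }
  { x₂, x₄ }  = X∖{ x₁, x₃, x₅, x₆ }
  { x₂, x₅ }  = X∖{ x₁, x₃, x₄, x₆ }
  { x₃, x₄ }  = X∖{ x₁, x₂, x₅, x₆ }
  { x₃, x₅ }  = X∖{ x₁, x₂, x₄, x₆ }
  { x₁, x₂, x₆ }  = { x₁, x₆ } ∪ { x₂, x₆ }
  { x₁, x₂, x₄, x₅, x₆ }  = { x₂, x₄, x₆ } ∪ { x₁, x₂, x₅, x₆ }
  |family| = 32
Round 4. New:
  { x₃ }  = X∖{ x₁, x₂, x₄, x₅, x₆ }
  { x₁, x₂ }  = { x₁ } ∪ { x₂ }
  { x₁, x₄ }  = { x₁ } ∪ { x₄ }
  { x₁, x₅ }  = { x₁ } ∪ { x₅ }
  { x₄, x₅ }  = { x₅ } ∪ { x₄ }
  { x₄, x₆ }  = { x₆ } ∪ { x₄ }
  { x₅, x₆ }  = { x₆ } ∪ { x₅ }
  { x₁, x₂, x₃ }  = { x₂ } ∪ { x₁, x₃ }
  { x₁, x₂, x₄ }  = { x₁ } ∪ { x₂, x₄ }
  { x₁, x₂, x₅ }  = { x₂, x₅ } ∪ { x₁ }
  { x₁, x₃, x₆ }  = { x₁, x₆ } ∪ { x₁, x₃ }
  { x₁, x₄, x₆ }  = { x₁, x₆ } ∪ { x₄ }
  { x₁, x₅, x₆ }  = { x₁, x₆ } ∪ { x₅ }
  { x₂, x₃, x₄ }  = { x₃, x₄ } ∪ { x₂ }
  { x₂, x₃, x₅ }  = { x₂, x₅ } ∪ { x₃, x₅ }
  { x₂, x₄, x₅ }  = { x₂, x₅ } ∪ { x₄ }
  { x₃, x₄, x₅ }  = X∖{ x₁, x₂, x₆ }
  { x₃, x₄, x₆ }  = { x₃, x₄ } ∪ { x₆ }
  { x₃, x₅, x₆ }  = { x₆ } ∪ { x₃, x₅ }
  { x₁, x₂, x₃, x₄ }  = { x₂ } ∪ { x₁, x₃, x₄ }
  { x₁, x₂, x₃, x₅ }  = { x₂, x₅ } ∪ { x₁, x₃, x₅ }
  { x₁, x₂, x₃, x₆ }  = { x₂, x₆ } ∪ { x₁, x₃ }
  { x₂, x₃, x₄, x₆ }  = { x₂, x₄, x₆ } ∪ { x₃, x₄ }
  { x₂, x₃, x₅, x₆ }  = { x₂, x₆ } ∪ { x₃, x₅ }
  |family| = 56
Round 5: 8 new —
  { x₂, x₃ }  = { x₂ } ∪ { x₃ }
  { x₃, x₆ }  = { x₆ } ∪ { x₃ }
  { x₁, x₄, x₅ }  = { x₄, x₅ } ∪ { x₁, x₄ }
  { x₂, x₃, x₆ }  = { x₂, x₆ } ∪ { x₃ }
  { x₄, x₅, x₆ }  = X∖{ x₁, x₂, x₃ }
  { x₁, x₂, x₄, x₅ }  = { x₂, x₅ } ∪ { x₁, x₄ }
  { x₁, x₄, x₅, x₆ }  = { x₅, x₆ } ∪ { x₁, x₄, x₆ }
  { x₃, x₄, x₅, x₆ }  = X∖{ x₁, x₂ }
  |family| = 64
After Round 6 the family is unchanged; done.

|σ(𝒞)| = 64.  σ(𝒞) = { ∅, { x₁ }, { x₂ }, { x₃ }, { x₄ }, { x₅ }, { x₆ }, { x₁, x₂ }, { x₁, x₃ }, { x₁, x₄ }, { x₁, x₅ }, { x₁, x₆ }, { x₂, x₃ }, { x₂, x₄ }, { x₂, x₅ }, { x₂, x₆ }, { x₃, x₄ }, { x₃, x₅ }, { x₃, x₆ }, { x₄, x₅ }, { x₄, x₆ }, { x₅, x₆ }, { x₁, x₂, x₃ }, { x₁, x₂, x₄ }, { x₁, x₂, x₅ }, { x₁, x₂, x₆ }, { x₁, x₃, x₄ }, { x₁, x₃, x₅ }, { x₁, x₃, x₆ }, { x₁, x₄, x₅ }, { x₁, x₄, x₆ }, { x₁, x₅, x₆ }, { x₂, x₃, x₄ }, { x₂, x₃, x₅ }, { x₂, x₃, x₆ }, { x₂, x₄, x₅ }, { x₂, x₄, x₆ }, { x₂, x₅, x₆ }, { x₃, x₄, x₅ }, { x₃, x₄, x₆ }, { x₃, x₅, x₆ }, { x₄, x₅, x₆ }, { x₁, x₂, x₃, x₄ }, { x₁, x₂, x₃, x₅ }, { x₁, x₂, x₃, x₆ }, { x₁, x₂, x₄, x₅ }, { x₁, x₂, x₄, x₆ }, { x₁, x₂, x₅, x₆ }, { x₁, x₃, x₄, x₅ }, { x₁, x₃, x₄, x₆ }, { x₁, x₃, x₅, x₆ }, { x₁, x₄, x₅, x₆ }, { x₂, x₃, x₄, x₅ }, { x₂, x₃, x₄, x₆ }, { x₂, x₃, x₅, x₆ }, { x₂, x₄, x₅, x₆ }, { x₃, x₄, x₅, x₆ }, { x₁, x₂, x₃, x₄, x₅ }, { x₁, x₂, x₃, x₄, x₆ }, { x₁, x₂, x₃, x₅, x₆ }, { x₁, x₂, x₄, x₅, x₆ }, { x₁, x₃, x₄, x₅, x₆ }, { x₂, x₃, x₄, x₅, x₆ }, X }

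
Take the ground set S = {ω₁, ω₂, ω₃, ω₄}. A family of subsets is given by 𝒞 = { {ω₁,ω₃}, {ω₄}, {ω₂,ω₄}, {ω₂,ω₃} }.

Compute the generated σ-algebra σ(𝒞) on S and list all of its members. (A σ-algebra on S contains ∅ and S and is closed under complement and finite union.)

Answer: σ(𝒞) = { {}, {ω₁}, {ω₂}, {ω₃}, {ω₄}, {ω₁,ω₂}, {ω₁,ω₃}, {ω₁,ω₄}, {ω₂,ω₃}, {ω₂,ω₄}, {ω₃,ω₄}, {ω₁,ω₂,ω₃}, {ω₁,ω₂,ω₄}, {ω₁,ω₃,ω₄}, {ω₂,ω₃,ω₄}, S }

Working:
Take S₀ = 𝒞 ∪ {∅, S} = { {}, {ω₄}, {ω₁,ω₃}, {ω₂,ω₃}, {ω₂,ω₄}, S }.
Iteration 1 adds 4:
  {ω₁,ω₄}  = ᶜ of {ω₂,ω₃}
  {ω₁,ω₂,ω₃}  = ᶜ of {ω₄}
  {ω₁,ω₃,ω₄}  = {ω₁,ω₃} ∪ {ω₄}
  {ω₂,ω₃,ω₄}  = {ω₂,ω₃} ∪ {ω₄}
Iteration 2 (3 new):
  {ω₁}  = ᶜ of {ω₂,ω₃,ω₄}
  {ω₂}  = ᶜ of {ω₁,ω₃,ω₄}
  {ω₁,ω₂,ω₄}  = {ω₁,ω₄} ∪ {ω₂,ω₄}
Iteration 3 adds 2:
  {ω₃}  = ᶜ of {ω₁,ω₂,ω₄}
  {ω₁,ω₂}  = {ω₂} ∪ {ω₁}
Iteration 4. New:
  {ω₃,ω₄}  = ᶜ of {ω₁,ω₂}
Iteration 5: no new sets; the family is a σ-algebra.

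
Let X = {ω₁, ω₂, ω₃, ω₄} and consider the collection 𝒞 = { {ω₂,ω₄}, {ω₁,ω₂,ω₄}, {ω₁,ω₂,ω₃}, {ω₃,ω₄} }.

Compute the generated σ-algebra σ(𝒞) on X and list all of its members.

σ(𝒞) = { {}, {ω₁}, {ω₂}, {ω₃}, {ω₄}, {ω₁,ω₂}, {ω₁,ω₃}, {ω₁,ω₄}, {ω₂,ω₃}, {ω₂,ω₄}, {ω₃,ω₄}, {ω₁,ω₂,ω₃}, {ω₁,ω₂,ω₄}, {ω₁,ω₃,ω₄}, {ω₂,ω₃,ω₄}, X }

Derivation:
Seed the family with 𝒞 together with ∅ and X: { {}, {ω₂,ω₄}, {ω₃,ω₄}, {ω₁,ω₂,ω₃}, {ω₁,ω₂,ω₄}, X }.
Step 1 adds 5:
  {ω₃}  = complement {ω₁,ω₂,ω₄}
  {ω₄}  = complement {ω₁,ω₂,ω₃}
  {ω₁,ω₂}  = complement {ω₃,ω₄}
  {ω₁,ω₃}  = complement {ω₂,ω₄}
  {ω₂,ω₃,ω₄}  = {ω₃,ω₄} ∪ {ω₂,ω₄}
  — 11 sets.
Step 2: 2 new —
  {ω₁}  = complement {ω₂,ω₃,ω₄}
  {ω₁,ω₃,ω₄}  = {ω₃,ω₄} ∪ {ω₁,ω₃}
  — 13 sets.
Step 3: +2 →
  {ω₂}  = complement {ω₁,ω₃,ω₄}
  {ω₁,ω₄}  = {ω₄} ∪ {ω₁}
  — 15 sets.
Step 4: 1 new —
  {ω₂,ω₃}  = complement {ω₁,ω₄}
  — 16 sets.
Step 5: closed — nothing new.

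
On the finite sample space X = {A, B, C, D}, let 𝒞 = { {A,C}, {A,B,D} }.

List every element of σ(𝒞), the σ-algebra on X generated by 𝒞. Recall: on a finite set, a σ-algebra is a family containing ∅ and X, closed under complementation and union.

Answer: σ(𝒞) = { ∅, {A}, {C}, {A,C}, {B,D}, {A,B,D}, {B,C,D}, X }

Derivation:
Initial family (4 sets): { ∅, {A,C}, {A,B,D}, X }.
Step 1: 2 new —
  {C}  = X∖{A,B,D}
  {B,D}  = X∖{A,C}
  |family| = 6
Step 2 (1 new):
  {B,C,D}  = {C} ∪ {B,D}
  |family| = 7
Step 3 adds 1:
  {A}  = X∖{B,C,D}
  |family| = 8
Step 4: already closed under ᶜ and ∪.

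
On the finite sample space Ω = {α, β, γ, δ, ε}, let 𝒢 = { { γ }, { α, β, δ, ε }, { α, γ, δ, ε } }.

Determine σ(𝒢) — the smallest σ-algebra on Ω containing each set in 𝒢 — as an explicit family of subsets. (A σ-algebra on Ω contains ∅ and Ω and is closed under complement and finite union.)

Take S₀ = 𝒢 ∪ {∅, Ω} = { {}, { γ }, { α, β, δ, ε }, { α, γ, δ, ε }, Ω }.
Round 1: 1 new —
  { β }  = Ω∖{ α, γ, δ, ε }
  |family| = 6
Round 2. New:
  { β, γ }  = { γ } ∪ { β }
  |family| = 7
Round 3: +1 →
  { α, δ, ε }  = Ω∖{ β, γ }
  |family| = 8
Round 4: already closed under ᶜ and ∪.

|σ(𝒢)| = 8.  σ(𝒢) = { {}, { β }, { γ }, { β, γ }, { α, δ, ε }, { α, β, δ, ε }, { α, γ, δ, ε }, Ω }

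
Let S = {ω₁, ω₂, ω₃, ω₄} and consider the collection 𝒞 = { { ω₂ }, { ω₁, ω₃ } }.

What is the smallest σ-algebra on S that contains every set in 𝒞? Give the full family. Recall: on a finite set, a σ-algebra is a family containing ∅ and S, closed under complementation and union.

σ(𝒞) (8 sets): { {  }, { ω₂ }, { ω₄ }, { ω₁, ω₃ }, { ω₂, ω₄ }, { ω₁, ω₂, ω₃ }, { ω₁, ω₃, ω₄ }, S }

Check:
Start: 𝒞 ∪ {∅, S} = { {  }, { ω₂ }, { ω₁, ω₃ }, S }.
Iteration 1: +3 →
  { ω₂, ω₄ }  = { ω₁, ω₃ }ᶜ
  { ω₁, ω₂, ω₃ }  = { ω₂ } ∪ { ω₁, ω₃ }
  { ω₁, ω₃, ω₄ }  = { ω₂ }ᶜ
  (now 7)
Iteration 2: +1 →
  { ω₄ }  = { ω₁, ω₂, ω₃ }ᶜ
  (now 8)
Iteration 3 adds nothing — fixpoint reached.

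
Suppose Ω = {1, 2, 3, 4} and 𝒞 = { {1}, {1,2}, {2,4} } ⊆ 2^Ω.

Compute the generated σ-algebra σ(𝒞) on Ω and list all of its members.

Seed the family with 𝒞 together with ∅ and Ω: { {}, {1}, {1,2}, {2,4}, Ω }.
Pass 1: +4 →
  {1,3}  = ᶜ of {2,4}
  {3,4}  = ᶜ of {1,2}
  {1,2,4}  = {1,2} ∪ {2,4}
  {2,3,4}  = ᶜ of {1}
  — 9 sets.
Pass 2 adds 3:
  {3}  = ᶜ of {1,2,4}
  {1,2,3}  = {1,2} ∪ {1,3}
  {1,3,4}  = {3,4} ∪ {1,3}
  — 12 sets.
Pass 3. New:
  {2}  = ᶜ of {1,3,4}
  {4}  = ᶜ of {1,2,3}
  — 14 sets.
Pass 4. New:
  {1,4}  = {4} ∪ {1}
  {2,3}  = {3} ∪ {2}
  — 16 sets.
Pass 5: already closed under ᶜ and ∪.

|σ(𝒞)| = 16.  σ(𝒞) = { {}, {1}, {2}, {3}, {4}, {1,2}, {1,3}, {1,4}, {2,3}, {2,4}, {3,4}, {1,2,3}, {1,2,4}, {1,3,4}, {2,3,4}, Ω }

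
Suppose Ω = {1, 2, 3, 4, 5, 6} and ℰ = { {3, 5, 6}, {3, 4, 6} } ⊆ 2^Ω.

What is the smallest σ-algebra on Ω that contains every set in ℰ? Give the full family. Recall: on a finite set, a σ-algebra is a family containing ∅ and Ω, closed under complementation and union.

Start: ℰ ∪ {∅, Ω} = { {}, {3, 4, 6}, {3, 5, 6}, Ω }.
Step 1: +3 →
  {1, 2, 4}  = complement {3, 5, 6}
  {1, 2, 5}  = complement {3, 4, 6}
  {3, 4, 5, 6}  = {3, 4, 6} ∪ {3, 5, 6}
  — 7 sets.
Step 2. New:
  {1, 2}  = complement {3, 4, 5, 6}
  {1, 2, 4, 5}  = {1, 2, 5} ∪ {1, 2, 4}
  {1, 2, 3, 4, 6}  = {3, 4, 6} ∪ {1, 2, 4}
  {1, 2, 3, 5, 6}  = {1, 2, 5} ∪ {3, 5, 6}
  — 11 sets.
Step 3: +3 →
  {4}  = complement {1, 2, 3, 5, 6}
  {5}  = complement {1, 2, 3, 4, 6}
  {3, 6}  = complement {1, 2, 4, 5}
  — 14 sets.
Step 4. New:
  {4, 5}  = {4} ∪ {5}
  {1, 2, 3, 6}  = {1, 2} ∪ {3, 6}
  — 16 sets.
Step 5: no new sets; the family is a σ-algebra.

Therefore σ(ℰ) = { {}, {4}, {5}, {1, 2}, {3, 6}, {4, 5}, {1, 2, 4}, {1, 2, 5}, {3, 4, 6}, {3, 5, 6}, {1, 2, 3, 6}, {1, 2, 4, 5}, {3, 4, 5, 6}, {1, 2, 3, 4, 6}, {1, 2, 3, 5, 6}, Ω } (|σ(ℰ)| = 16).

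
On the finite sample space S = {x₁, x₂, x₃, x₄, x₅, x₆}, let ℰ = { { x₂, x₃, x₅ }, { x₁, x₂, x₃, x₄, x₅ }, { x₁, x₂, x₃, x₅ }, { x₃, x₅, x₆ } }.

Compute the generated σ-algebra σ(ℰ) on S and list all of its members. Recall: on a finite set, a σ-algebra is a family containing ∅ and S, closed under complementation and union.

Answer: σ(ℰ) = { ∅, { x₁ }, { x₂ }, { x₄ }, { x₆ }, { x₁, x₂ }, { x₁, x₄ }, { x₁, x₆ }, { x₂, x₄ }, { x₂, x₆ }, { x₃, x₅ }, { x₄, x₆ }, { x₁, x₂, x₄ }, { x₁, x₂, x₆ }, { x₁, x₃, x₅ }, { x₁, x₄, x₆ }, { x₂, x₃, x₅ }, { x₂, x₄, x₆ }, { x₃, x₄, x₅ }, { x₃, x₅, x₆ }, { x₁, x₂, x₃, x₅ }, { x₁, x₂, x₄, x₆ }, { x₁, x₃, x₄, x₅ }, { x₁, x₃, x₅, x₆ }, { x₂, x₃, x₄, x₅ }, { x₂, x₃, x₅, x₆ }, { x₃, x₄, x₅, x₆ }, { x₁, x₂, x₃, x₄, x₅ }, { x₁, x₂, x₃, x₅, x₆ }, { x₁, x₃, x₄, x₅, x₆ }, { x₂, x₃, x₄, x₅, x₆ }, S }

Working:
Start: ℰ ∪ {∅, S} = { ∅, { x₂, x₃, x₅ }, { x₃, x₅, x₆ }, { x₁, x₂, x₃, x₅ }, { x₁, x₂, x₃, x₄, x₅ }, S }.
Step 1: 6 new —
  { x₆ }  = S∖{ x₁, x₂, x₃, x₄, x₅ }
  { x₄, x₆ }  = S∖{ x₁, x₂, x₃, x₅ }
  { x₁, x₂, x₄ }  = S∖{ x₃, x₅, x₆ }
  { x₁, x₄, x₆ }  = S∖{ x₂, x₃, x₅ }
  { x₂, x₃, x₅, x₆ }  = { x₂, x₃, x₅ } ∪ { x₃, x₅, x₆ }
  { x₁, x₂, x₃, x₅, x₆ }  = { x₃, x₅, x₆ } ∪ { x₁, x₂, x₃, x₅ }
  — 12 sets.
Step 2: 6 new —
  { x₄ }  = S∖{ x₁, x₂, x₃, x₅, x₆ }
  { x₁, x₄ }  = S∖{ x₂, x₃, x₅, x₆ }
  { x₁, x₂, x₄, x₆ }  = { x₁, x₄, x₆ } ∪ { x₁, x₂, x₄ }
  { x₃, x₄, x₅, x₆ }  = { x₃, x₅, x₆ } ∪ { x₄, x₆ }
  { x₁, x₃, x₄, x₅, x₆ }  = { x₁, x₄, x₆ } ∪ { x₃, x₅, x₆ }
  { x₂, x₃, x₄, x₅, x₆ }  = { x₂, x₃, x₅ } ∪ { x₄, x₆ }
  — 18 sets.
Step 3: +5 →
  { x₁ }  = S∖{ x₂, x₃, x₄, x₅, x₆ }
  { x₂ }  = S∖{ x₁, x₃, x₄, x₅, x₆ }
  { x₁, x₂ }  = S∖{ x₃, x₄, x₅, x₆ }
  { x₃, x₅ }  = S∖{ x₁, x₂, x₄, x₆ }
  { x₂, x₃, x₄, x₅ }  = { x₂, x₃, x₅ } ∪ { x₄ }
  — 23 sets.
Step 4: +9 →
  { x₁, x₆ }  = S∖{ x₂, x₃, x₄, x₅ }
  { x₂, x₄ }  = { x₂ } ∪ { x₄ }
  { x₂, x₆ }  = { x₂ } ∪ { x₆ }
  { x₁, x₂, x₆ }  = { x₁, x₂ } ∪ { x₆ }
  { x₁, x₃, x₅ }  = { x₁ } ∪ { x₃, x₅ }
  { x₂, x₄, x₆ }  = { x₂ } ∪ { x₄, x₆ }
  { x₃, x₄, x₅ }  = { x₄ } ∪ { x₃, x₅ }
  { x₁, x₃, x₄, x₅ }  = { x₁, x₄ } ∪ { x₃, x₅ }
  { x₁, x₃, x₅, x₆ }  = { x₁ } ∪ { x₃, x₅, x₆ }
  — 32 sets.
Step 5: closed — nothing new.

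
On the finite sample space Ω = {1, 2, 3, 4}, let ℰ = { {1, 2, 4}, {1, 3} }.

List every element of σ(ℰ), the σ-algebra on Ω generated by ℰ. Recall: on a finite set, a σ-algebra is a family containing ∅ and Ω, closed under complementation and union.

σ(ℰ) = { {}, {1}, {3}, {1, 3}, {2, 4}, {1, 2, 4}, {2, 3, 4}, Ω }

Trace:
Start: ℰ ∪ {∅, Ω} = { {}, {1, 3}, {1, 2, 4}, Ω }.
Pass 1 (2 new):
  {3}  = complement {1, 2, 4}
  {2, 4}  = complement {1, 3}
  [6 total]
Pass 2: 1 new —
  {2, 3, 4}  = {3} ∪ {2, 4}
  [7 total]
Pass 3. New:
  {1}  = complement {2, 3, 4}
  [8 total]
Pass 4: stable.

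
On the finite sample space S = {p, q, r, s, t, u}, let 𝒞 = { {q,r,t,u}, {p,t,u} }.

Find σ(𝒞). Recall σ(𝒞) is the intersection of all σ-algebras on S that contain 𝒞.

Seed the family with 𝒞 together with ∅ and S: { {}, {p,t,u}, {q,r,t,u}, S }.
Round 1 (3 new):
  {p,s}  = {q,r,t,u}ᶜ
  {q,r,s}  = {p,t,u}ᶜ
  {p,q,r,t,u}  = {p,t,u} ∪ {q,r,t,u}
  (now 7)
Round 2 (4 new):
  {s}  = {p,q,r,t,u}ᶜ
  {p,q,r,s}  = {q,r,s} ∪ {p,s}
  {p,s,t,u}  = {p,s} ∪ {p,t,u}
  {q,r,s,t,u}  = {q,r,s} ∪ {q,r,t,u}
  (now 11)
Round 3 adds 3:
  {p}  = {q,r,s,t,u}ᶜ
  {q,r}  = {p,s,t,u}ᶜ
  {t,u}  = {p,q,r,s}ᶜ
  (now 14)
Round 4: 2 new —
  {p,q,r}  = {q,r} ∪ {p}
  {s,t,u}  = {t,u} ∪ {s}
  (now 16)
Round 5: closed — nothing new.

σ(𝒞) = { {}, {p}, {s}, {p,s}, {q,r}, {t,u}, {p,q,r}, {p,t,u}, {q,r,s}, {s,t,u}, {p,q,r,s}, {p,s,t,u}, {q,r,t,u}, {p,q,r,t,u}, {q,r,s,t,u}, S }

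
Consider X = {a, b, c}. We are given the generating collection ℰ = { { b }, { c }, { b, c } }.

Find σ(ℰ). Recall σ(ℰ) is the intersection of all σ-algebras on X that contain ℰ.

Seed the family with ℰ together with ∅ and X: { ∅, { b }, { c }, { b, c }, X }.
Round 1: +3 →
  { a }  = { b, c }ᶜ
  { a, b }  = { c }ᶜ
  { a, c }  = { b }ᶜ
  |family| = 8
Round 2: stable.

|σ(ℰ)| = 8.  σ(ℰ) = { ∅, { a }, { b }, { c }, { a, b }, { a, c }, { b, c }, X }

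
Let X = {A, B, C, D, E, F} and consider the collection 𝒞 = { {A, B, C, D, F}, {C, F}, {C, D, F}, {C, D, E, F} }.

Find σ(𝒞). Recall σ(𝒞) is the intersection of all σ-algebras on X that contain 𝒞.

Answer: σ(𝒞) = { {}, {D}, {E}, {A, B}, {C, F}, {D, E}, {A, B, D}, {A, B, E}, {C, D, F}, {C, E, F}, {A, B, C, F}, {A, B, D, E}, {C, D, E, F}, {A, B, C, D, F}, {A, B, C, E, F}, X }

Working:
Start: 𝒞 ∪ {∅, X} = { {}, {C, F}, {C, D, F}, {C, D, E, F}, {A, B, C, D, F}, X }.
Step 1 (4 new):
  {E}  = X∖{A, B, C, D, F}
  {A, B}  = X∖{C, D, E, F}
  {A, B, E}  = X∖{C, D, F}
  {A, B, D, E}  = X∖{C, F}
Step 2: 3 new —
  {C, E, F}  = {E} ∪ {C, F}
  {A, B, C, F}  = {A, B} ∪ {C, F}
  {A, B, C, E, F}  = {A, B, E} ∪ {C, F}
Step 3 (3 new):
  {D}  = X∖{A, B, C, E, F}
  {D, E}  = X∖{A, B, C, F}
  {A, B, D}  = X∖{C, E, F}
Step 4: closed — nothing new.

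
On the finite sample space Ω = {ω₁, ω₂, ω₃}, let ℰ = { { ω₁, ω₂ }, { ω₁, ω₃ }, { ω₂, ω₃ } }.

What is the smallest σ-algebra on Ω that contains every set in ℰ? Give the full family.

σ(ℰ) (8 sets): { ∅, { ω₁ }, { ω₂ }, { ω₃ }, { ω₁, ω₂ }, { ω₁, ω₃ }, { ω₂, ω₃ }, Ω }

Check:
Take S₀ = ℰ ∪ {∅, Ω} = { ∅, { ω₁, ω₂ }, { ω₁, ω₃ }, { ω₂, ω₃ }, Ω }.
Iteration 1: +3 →
  { ω₁ }  = { ω₂, ω₃ }ᶜ
  { ω₂ }  = { ω₁, ω₃ }ᶜ
  { ω₃ }  = { ω₁, ω₂ }ᶜ
  — 8 sets.
Iteration 2: no new sets; the family is a σ-algebra.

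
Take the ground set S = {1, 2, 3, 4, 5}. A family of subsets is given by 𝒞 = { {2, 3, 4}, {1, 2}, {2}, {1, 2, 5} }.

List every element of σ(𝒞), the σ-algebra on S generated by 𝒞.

Seed the family with 𝒞 together with ∅ and S: { {}, {2}, {1, 2}, {1, 2, 5}, {2, 3, 4}, S }.
Pass 1: +5 →
  {1, 5}  = {2, 3, 4}ᶜ
  {3, 4}  = {1, 2, 5}ᶜ
  {3, 4, 5}  = {1, 2}ᶜ
  {1, 2, 3, 4}  = {2, 3, 4} ∪ {1, 2}
  {1, 3, 4, 5}  = {2}ᶜ
  — 11 sets.
Pass 2: +2 →
  {5}  = {1, 2, 3, 4}ᶜ
  {2, 3, 4, 5}  = {3, 4, 5} ∪ {2, 3, 4}
  — 13 sets.
Pass 3 (2 new):
  {1}  = {2, 3, 4, 5}ᶜ
  {2, 5}  = {2} ∪ {5}
  — 15 sets.
Pass 4: 1 new —
  {1, 3, 4}  = {2, 5}ᶜ
  — 16 sets.
Pass 5 adds nothing — fixpoint reached.

|σ(𝒞)| = 16.  σ(𝒞) = { {}, {1}, {2}, {5}, {1, 2}, {1, 5}, {2, 5}, {3, 4}, {1, 2, 5}, {1, 3, 4}, {2, 3, 4}, {3, 4, 5}, {1, 2, 3, 4}, {1, 3, 4, 5}, {2, 3, 4, 5}, S }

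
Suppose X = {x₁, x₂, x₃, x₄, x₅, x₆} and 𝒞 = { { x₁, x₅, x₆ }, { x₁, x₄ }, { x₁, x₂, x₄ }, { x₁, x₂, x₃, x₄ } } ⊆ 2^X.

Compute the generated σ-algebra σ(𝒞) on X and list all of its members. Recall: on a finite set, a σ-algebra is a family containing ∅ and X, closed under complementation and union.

Initial family (6 sets): { {}, { x₁, x₄ }, { x₁, x₂, x₄ }, { x₁, x₅, x₆ }, { x₁, x₂, x₃, x₄ }, X }.
Pass 1: 6 new —
  { x₅, x₆ }  = ᶜ of { x₁, x₂, x₃, x₄ }
  { x₂, x₃, x₄ }  = ᶜ of { x₁, x₅, x₆ }
  { x₃, x₅, x₆ }  = ᶜ of { x₁, x₂, x₄ }
  { x₁, x₄, x₅, x₆ }  = { x₁, x₄ } ∪ { x₁, x₅, x₆ }
  { x₂, x₃, x₅, x₆ }  = ᶜ of { x₁, x₄ }
  { x₁, x₂, x₄, x₅, x₆ }  = { x₁, x₅, x₆ } ∪ { x₁, x₂, x₄ }
  (now 12)
Pass 2 adds 6:
  { x₃ }  = ᶜ of { x₁, x₂, x₄, x₅, x₆ }
  { x₂, x₃ }  = ᶜ of { x₁, x₄, x₅, x₆ }
  { x₁, x₃, x₅, x₆ }  = { x₁, x₅, x₆ } ∪ { x₃, x₅, x₆ }
  { x₁, x₂, x₃, x₅, x₆ }  = { x₁, x₅, x₆ } ∪ { x₂, x₃, x₅, x₆ }
  { x₁, x₃, x₄, x₅, x₆ }  = { x₁, x₄, x₅, x₆ } ∪ { x₃, x₅, x₆ }
  { x₂, x₃, x₄, x₅, x₆ }  = { x₂, x₃, x₄ } ∪ { x₅, x₆ }
  (now 18)
Pass 3 adds 5:
  { x₁ }  = ᶜ of { x₂, x₃, x₄, x₅, x₆ }
  { x₂ }  = ᶜ of { x₁, x₃, x₄, x₅, x₆ }
  { x₄ }  = ᶜ of { x₁, x₂, x₃, x₅, x₆ }
  { x₂, x₄ }  = ᶜ of { x₁, x₃, x₅, x₆ }
  { x₁, x₃, x₄ }  = { x₃ } ∪ { x₁, x₄ }
  (now 23)
Pass 4 (9 new):
  { x₁, x₂ }  = { x₁ } ∪ { x₂ }
  { x₁, x₃ }  = { x₁ } ∪ { x₃ }
  { x₃, x₄ }  = { x₃ } ∪ { x₄ }
  { x₁, x₂, x₃ }  = { x₁ } ∪ { x₂, x₃ }
  { x₂, x₅, x₆ }  = ᶜ of { x₁, x₃, x₄ }
  { x₄, x₅, x₆ }  = { x₅, x₆ } ∪ { x₄ }
  { x₁, x₂, x₅, x₆ }  = { x₂ } ∪ { x₁, x₅, x₆ }
  { x₂, x₄, x₅, x₆ }  = { x₅, x₆ } ∪ { x₂, x₄ }
  { x₃, x₄, x₅, x₆ }  = { x₃, x₅, x₆ } ∪ { x₄ }
  (now 32)
Pass 5 adds nothing — fixpoint reached.

σ(𝒞) = { {}, { x₁ }, { x₂ }, { x₃ }, { x₄ }, { x₁, x₂ }, { x₁, x₃ }, { x₁, x₄ }, { x₂, x₃ }, { x₂, x₄ }, { x₃, x₄ }, { x₅, x₆ }, { x₁, x₂, x₃ }, { x₁, x₂, x₄ }, { x₁, x₃, x₄ }, { x₁, x₅, x₆ }, { x₂, x₃, x₄ }, { x₂, x₅, x₆ }, { x₃, x₅, x₆ }, { x₄, x₅, x₆ }, { x₁, x₂, x₃, x₄ }, { x₁, x₂, x₅, x₆ }, { x₁, x₃, x₅, x₆ }, { x₁, x₄, x₅, x₆ }, { x₂, x₃, x₅, x₆ }, { x₂, x₄, x₅, x₆ }, { x₃, x₄, x₅, x₆ }, { x₁, x₂, x₃, x₅, x₆ }, { x₁, x₂, x₄, x₅, x₆ }, { x₁, x₃, x₄, x₅, x₆ }, { x₂, x₃, x₄, x₅, x₆ }, X }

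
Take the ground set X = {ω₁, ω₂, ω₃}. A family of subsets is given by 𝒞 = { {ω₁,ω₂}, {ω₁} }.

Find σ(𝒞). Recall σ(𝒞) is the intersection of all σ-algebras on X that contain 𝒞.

Seed the family with 𝒞 together with ∅ and X: { ∅, {ω₁}, {ω₁,ω₂}, X }.
Iteration 1: 2 new —
  {ω₃}  = ᶜ of {ω₁,ω₂}
  {ω₂,ω₃}  = ᶜ of {ω₁}
  |family| = 6
Iteration 2 adds 1:
  {ω₁,ω₃}  = {ω₃} ∪ {ω₁}
  |family| = 7
Iteration 3: 1 new —
  {ω₂}  = ᶜ of {ω₁,ω₃}
  |family| = 8
Iteration 4 adds nothing — fixpoint reached.

σ(𝒞) = { ∅, {ω₁}, {ω₂}, {ω₃}, {ω₁,ω₂}, {ω₁,ω₃}, {ω₂,ω₃}, X }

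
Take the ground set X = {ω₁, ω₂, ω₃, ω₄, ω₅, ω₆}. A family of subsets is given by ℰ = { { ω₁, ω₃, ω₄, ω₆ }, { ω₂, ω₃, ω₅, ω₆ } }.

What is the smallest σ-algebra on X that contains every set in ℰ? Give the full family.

Answer: σ(ℰ) = { ∅, { ω₁, ω₄ }, { ω₂, ω₅ }, { ω₃, ω₆ }, { ω₁, ω₂, ω₄, ω₅ }, { ω₁, ω₃, ω₄, ω₆ }, { ω₂, ω₃, ω₅, ω₆ }, X }

Trace:
Seed the family with ℰ together with ∅ and X: { ∅, { ω₁, ω₃, ω₄, ω₆ }, { ω₂, ω₃, ω₅, ω₆ }, X }.
Iteration 1 adds 2:
  { ω₁, ω₄ }  = X∖{ ω₂, ω₃, ω₅, ω₆ }
  { ω₂, ω₅ }  = X∖{ ω₁, ω₃, ω₄, ω₆ }
  (now 6)
Iteration 2: 1 new —
  { ω₁, ω₂, ω₄, ω₅ }  = { ω₂, ω₅ } ∪ { ω₁, ω₄ }
  (now 7)
Iteration 3 (1 new):
  { ω₃, ω₆ }  = X∖{ ω₁, ω₂, ω₄, ω₅ }
  (now 8)
Iteration 4 adds nothing — fixpoint reached.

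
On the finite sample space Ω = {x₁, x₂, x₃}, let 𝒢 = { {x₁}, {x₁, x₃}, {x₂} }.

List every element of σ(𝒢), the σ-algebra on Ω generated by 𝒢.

Answer: σ(𝒢) = { {}, {x₁}, {x₂}, {x₃}, {x₁, x₂}, {x₁, x₃}, {x₂, x₃}, Ω }

Derivation:
Initial family (5 sets): { {}, {x₁}, {x₂}, {x₁, x₃}, Ω }.
Iteration 1 adds 2:
  {x₁, x₂}  = {x₂} ∪ {x₁}
  {x₂, x₃}  = Ω∖{x₁}
  [7 total]
Iteration 2 (1 new):
  {x₃}  = Ω∖{x₁, x₂}
  [8 total]
Iteration 3: stable.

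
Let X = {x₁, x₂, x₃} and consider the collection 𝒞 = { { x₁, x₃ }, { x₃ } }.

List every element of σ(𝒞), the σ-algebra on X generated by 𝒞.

Initial family (4 sets): { {  }, { x₃ }, { x₁, x₃ }, X }.
Round 1. New:
  { x₂ }  = complement { x₁, x₃ }
  { x₁, x₂ }  = complement { x₃ }
Round 2 adds 1:
  { x₂, x₃ }  = { x₃ } ∪ { x₂ }
Round 3: 1 new —
  { x₁ }  = complement { x₂, x₃ }
After Round 4 the family is unchanged; done.

Therefore σ(𝒞) = { {  }, { x₁ }, { x₂ }, { x₃ }, { x₁, x₂ }, { x₁, x₃ }, { x₂, x₃ }, X } (|σ(𝒞)| = 8).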